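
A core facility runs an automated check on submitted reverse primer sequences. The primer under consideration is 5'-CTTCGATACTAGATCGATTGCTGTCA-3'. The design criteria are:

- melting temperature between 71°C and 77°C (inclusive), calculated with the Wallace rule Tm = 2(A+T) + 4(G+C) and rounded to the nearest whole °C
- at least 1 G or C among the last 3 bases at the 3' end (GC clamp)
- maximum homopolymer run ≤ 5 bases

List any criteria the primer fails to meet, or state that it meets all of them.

Meets all criteria.

Base counts: A=6, T=9, G=5, C=6 (length 26).
Tm: Tm = 2·15 + 4·11 = 74°C ✓
GC clamp: 3' end TCA has 1 G/C ✓
homopolymer run: longest run = 2 ✓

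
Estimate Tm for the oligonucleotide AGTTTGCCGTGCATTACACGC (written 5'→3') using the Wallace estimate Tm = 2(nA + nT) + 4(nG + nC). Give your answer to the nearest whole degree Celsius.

64°C

Base counts: A=4, T=6, G=5, C=6 (length 21).
Tm = 2·(4+6) + 4·(5+6) = 2·10 + 4·11 = 20 + 44 = 64°C.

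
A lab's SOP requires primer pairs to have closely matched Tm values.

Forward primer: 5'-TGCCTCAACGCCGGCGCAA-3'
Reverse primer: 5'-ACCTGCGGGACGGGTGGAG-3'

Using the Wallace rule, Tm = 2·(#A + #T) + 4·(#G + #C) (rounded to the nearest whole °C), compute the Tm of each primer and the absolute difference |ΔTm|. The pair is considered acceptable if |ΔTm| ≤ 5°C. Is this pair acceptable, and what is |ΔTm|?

|ΔTm| = 2°C; the pair is acceptable.

Forward: A=4 T=2 G=5 C=8 → Tm = 2·6 + 4·13 = 64°C.
Reverse: A=3 T=2 G=10 C=4 → Tm = 2·5 + 4·14 = 66°C.
|ΔTm| = |64 − 66| = 2°C, ≤ 5°C.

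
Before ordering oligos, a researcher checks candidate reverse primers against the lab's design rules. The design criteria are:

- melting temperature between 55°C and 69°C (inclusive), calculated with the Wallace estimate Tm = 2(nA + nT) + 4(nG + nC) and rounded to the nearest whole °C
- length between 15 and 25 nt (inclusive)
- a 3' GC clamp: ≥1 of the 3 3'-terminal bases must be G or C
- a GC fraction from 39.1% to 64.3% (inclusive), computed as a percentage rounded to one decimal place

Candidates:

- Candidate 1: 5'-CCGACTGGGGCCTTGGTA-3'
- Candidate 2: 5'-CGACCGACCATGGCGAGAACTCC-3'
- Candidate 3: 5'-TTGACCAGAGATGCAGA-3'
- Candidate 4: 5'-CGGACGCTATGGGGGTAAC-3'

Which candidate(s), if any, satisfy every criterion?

Candidate 4 only.

Candidate 1 (18 nt, A=2 T=4 G=7 C=5): Tm = 2·6 + 4·12 = 60°C ✓; length 18 ✓; 3' end GTA has 1 G/C ✓; GC 12/18 = 66.7%, outside 39.1–64.3% ✗ — fails.
Candidate 2 (23 nt, A=6 T=2 G=6 C=9): Tm = 2·8 + 4·15 = 76°C, outside 55–69°C ✗; length 23 ✓; 3' end TCC has 2 G/C ✓; GC 15/23 = 65.2%, outside 39.1–64.3% ✗ — fails.
Candidate 3 (17 nt, A=6 T=3 G=5 C=3): Tm = 2·9 + 4·8 = 50°C, outside 55–69°C ✗; length 17 ✓; 3' end AGA has 1 G/C ✓; GC 8/17 = 47.1% ✓ — fails.
Candidate 4 (19 nt, A=4 T=3 G=8 C=4): Tm = 2·7 + 4·12 = 62°C ✓; length 19 ✓; 3' end AAC has 1 G/C ✓; GC 12/19 = 63.2% ✓ — passes.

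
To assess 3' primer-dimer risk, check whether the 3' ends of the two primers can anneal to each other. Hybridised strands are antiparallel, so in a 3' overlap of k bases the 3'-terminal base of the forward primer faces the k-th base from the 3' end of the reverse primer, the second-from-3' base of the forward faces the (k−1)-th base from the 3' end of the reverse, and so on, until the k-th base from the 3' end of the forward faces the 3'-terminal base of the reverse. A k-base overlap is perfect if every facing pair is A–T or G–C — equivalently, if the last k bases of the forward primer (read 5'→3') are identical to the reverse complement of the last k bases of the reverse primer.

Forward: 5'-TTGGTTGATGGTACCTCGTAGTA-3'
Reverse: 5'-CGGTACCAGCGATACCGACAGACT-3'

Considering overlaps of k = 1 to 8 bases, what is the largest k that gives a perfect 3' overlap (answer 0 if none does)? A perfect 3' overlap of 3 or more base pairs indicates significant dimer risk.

Longest perfect overlap: 1 complementary base pair; below the dimer-risk threshold (threshold 3).

Last 8 bases (5'→3') — forward …TCGTAGTA, reverse …GACAGACT.
Reverse complement of the reverse primer's last 8 bases: AGTCTGTC; its first k bases are the reverse complement of the reverse primer's last k bases, so a perfect k-base overlap needs the forward primer's last k bases to equal them.
Comparing (forward last k vs required): k=1: A vs A ✓; k=2: TA vs AG ✗; k=3: GTA vs AGT ✗; k=4: AGTA vs AGTC ✗; k=5: TAGTA vs AGTCT ✗; k=6: GTAGTA vs AGTCTG ✗; k=7: CGTAGTA vs AGTCTGT ✗; k=8: TCGTAGTA vs AGTCTGTC ✗.
Only k = 1 is perfect, so the longest perfect 3' overlap is 1.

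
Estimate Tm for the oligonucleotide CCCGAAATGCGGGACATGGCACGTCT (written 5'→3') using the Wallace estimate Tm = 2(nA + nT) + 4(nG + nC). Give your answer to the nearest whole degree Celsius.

Base counts: A=6, T=4, G=8, C=8 (length 26).
Tm = 2·(6+4) + 4·(8+8) = 2·10 + 4·16 = 20 + 64 = 84°C.

84°C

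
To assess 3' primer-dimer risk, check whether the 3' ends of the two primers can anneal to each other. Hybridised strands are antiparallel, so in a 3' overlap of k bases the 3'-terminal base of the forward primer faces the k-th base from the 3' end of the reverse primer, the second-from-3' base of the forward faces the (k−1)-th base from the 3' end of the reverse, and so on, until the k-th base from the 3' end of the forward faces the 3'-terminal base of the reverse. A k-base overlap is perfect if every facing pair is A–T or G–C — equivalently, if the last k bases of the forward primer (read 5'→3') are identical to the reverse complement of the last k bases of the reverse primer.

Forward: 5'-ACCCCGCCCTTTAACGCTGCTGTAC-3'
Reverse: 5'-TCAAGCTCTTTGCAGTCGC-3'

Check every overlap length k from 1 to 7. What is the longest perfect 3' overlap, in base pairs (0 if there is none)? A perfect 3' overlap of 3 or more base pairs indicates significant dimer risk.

Last 7 bases (5'→3') — forward …GCTGTAC, reverse …CAGTCGC.
Reverse complement of the reverse primer's last 7 bases: GCGACTG; its first k bases are the reverse complement of the reverse primer's last k bases, so a perfect k-base overlap needs the forward primer's last k bases to equal them.
Comparing (forward last k vs required): k=1: C vs G ✗; k=2: AC vs GC ✗; k=3: TAC vs GCG ✗; k=4: GTAC vs GCGA ✗; k=5: TGTAC vs GCGAC ✗; k=6: CTGTAC vs GCGACT ✗; k=7: GCTGTAC vs GCGACTG ✗.
No overlap length from 1 to 7 is perfect, so the longest perfect 3' overlap is 0.

Longest perfect overlap: 0 complementary base pairs; below the dimer-risk threshold (threshold 3).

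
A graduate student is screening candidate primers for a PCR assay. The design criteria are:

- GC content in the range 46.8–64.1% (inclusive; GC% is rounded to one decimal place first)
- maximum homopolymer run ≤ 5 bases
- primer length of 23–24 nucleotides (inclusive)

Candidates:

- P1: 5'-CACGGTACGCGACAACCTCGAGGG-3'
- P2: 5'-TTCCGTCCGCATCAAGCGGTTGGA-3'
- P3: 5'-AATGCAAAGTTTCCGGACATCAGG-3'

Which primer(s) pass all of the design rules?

P2 only.

P1 (24 nt, A=6 T=2 G=8 C=8): GC 16/24 = 66.7%, outside 46.8–64.1% ✗; longest run = 3 ✓; length 24 ✓ — fails.
P2 (24 nt, A=4 T=6 G=7 C=7): GC 14/24 = 58.3% ✓; longest run = 2 ✓; length 24 ✓ — passes.
P3 (24 nt, A=8 T=5 G=6 C=5): GC 11/24 = 45.8%, outside 46.8–64.1% ✗; longest run = 3 ✓; length 24 ✓ — fails.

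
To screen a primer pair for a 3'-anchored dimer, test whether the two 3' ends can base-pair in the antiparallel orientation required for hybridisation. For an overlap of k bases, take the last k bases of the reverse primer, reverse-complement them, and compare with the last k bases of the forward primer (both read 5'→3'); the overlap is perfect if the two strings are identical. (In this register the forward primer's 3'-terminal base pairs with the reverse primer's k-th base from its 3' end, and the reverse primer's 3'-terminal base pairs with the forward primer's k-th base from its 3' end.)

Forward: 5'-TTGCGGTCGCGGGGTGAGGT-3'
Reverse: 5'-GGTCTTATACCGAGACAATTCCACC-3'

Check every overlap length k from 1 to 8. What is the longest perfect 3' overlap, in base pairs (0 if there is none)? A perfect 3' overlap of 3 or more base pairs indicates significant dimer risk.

Last 8 bases (5'→3') — forward …GGTGAGGT, reverse …ATTCCACC.
Reverse complement of the reverse primer's last 8 bases: GGTGGAAT; its first k bases are the reverse complement of the reverse primer's last k bases, so a perfect k-base overlap needs the forward primer's last k bases to equal them.
Comparing (forward last k vs required): k=1: T vs G ✗; k=2: GT vs GG ✗; k=3: GGT vs GGT ✓; k=4: AGGT vs GGTG ✗; k=5: GAGGT vs GGTGG ✗; k=6: TGAGGT vs GGTGGA ✗; k=7: GTGAGGT vs GGTGGAA ✗; k=8: GGTGAGGT vs GGTGGAAT ✗.
Only k = 3 is perfect, so the longest perfect 3' overlap is 3.

Longest perfect overlap: 3 complementary base pairs; significant dimer risk (threshold 3).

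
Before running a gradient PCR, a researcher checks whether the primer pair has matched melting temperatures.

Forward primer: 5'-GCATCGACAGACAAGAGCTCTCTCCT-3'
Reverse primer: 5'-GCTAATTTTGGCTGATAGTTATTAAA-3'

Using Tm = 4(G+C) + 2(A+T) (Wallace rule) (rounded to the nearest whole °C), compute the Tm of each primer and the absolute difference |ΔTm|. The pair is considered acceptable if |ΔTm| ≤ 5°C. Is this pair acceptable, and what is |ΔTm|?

|ΔTm| = 14°C; the pair is not acceptable.

Forward: A=7 T=5 G=5 C=9 → Tm = 2·12 + 4·14 = 80°C.
Reverse: A=8 T=11 G=5 C=2 → Tm = 2·19 + 4·7 = 66°C.
|ΔTm| = |80 − 66| = 14°C, > 5°C.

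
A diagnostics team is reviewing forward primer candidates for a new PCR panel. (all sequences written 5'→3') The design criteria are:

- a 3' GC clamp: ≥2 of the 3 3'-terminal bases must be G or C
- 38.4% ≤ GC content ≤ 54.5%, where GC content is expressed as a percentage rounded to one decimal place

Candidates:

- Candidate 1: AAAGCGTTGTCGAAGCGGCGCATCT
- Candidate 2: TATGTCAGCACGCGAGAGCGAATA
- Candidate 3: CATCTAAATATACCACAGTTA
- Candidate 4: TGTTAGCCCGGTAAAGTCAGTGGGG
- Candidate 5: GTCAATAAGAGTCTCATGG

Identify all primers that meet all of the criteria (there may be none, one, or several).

Candidate 1 (25 nt, A=6 T=5 G=8 C=6): 3' end TCT has 1 G/C, need ≥2 ✗; GC 14/25 = 56.0%, outside 38.4–54.5% ✗ — fails.
Candidate 2 (24 nt, A=8 T=4 G=7 C=5): 3' end ATA has 0 G/C, need ≥2 ✗; GC 12/24 = 50.0% ✓ — fails.
Candidate 3 (21 nt, A=9 T=6 G=1 C=5): 3' end TTA has 0 G/C, need ≥2 ✗; GC 6/21 = 28.6%, outside 38.4–54.5% ✗ — fails.
Candidate 4 (25 nt, A=5 T=6 G=10 C=4): 3' end GGG has 3 G/C ✓; GC 14/25 = 56.0%, outside 38.4–54.5% ✗ — fails.
Candidate 5 (19 nt, A=6 T=5 G=5 C=3): 3' end TGG has 2 G/C ✓; GC 8/19 = 42.1% ✓ — passes.

Candidate 5 only.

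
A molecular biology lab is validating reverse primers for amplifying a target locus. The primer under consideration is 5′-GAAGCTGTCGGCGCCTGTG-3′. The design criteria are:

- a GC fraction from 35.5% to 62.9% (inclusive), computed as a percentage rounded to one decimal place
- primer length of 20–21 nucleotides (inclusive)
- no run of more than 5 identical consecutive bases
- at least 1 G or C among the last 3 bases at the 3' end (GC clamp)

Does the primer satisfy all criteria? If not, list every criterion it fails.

Fails: GC content, length.

Base counts: A=2, T=4, G=8, C=5 (length 19).
GC content: GC 13/19 = 68.4%, outside 35.5–62.9% ✗
length: length 19, outside 20–21 ✗
homopolymer run: longest run = 2 ✓
GC clamp: 3' end GTG has 2 G/C ✓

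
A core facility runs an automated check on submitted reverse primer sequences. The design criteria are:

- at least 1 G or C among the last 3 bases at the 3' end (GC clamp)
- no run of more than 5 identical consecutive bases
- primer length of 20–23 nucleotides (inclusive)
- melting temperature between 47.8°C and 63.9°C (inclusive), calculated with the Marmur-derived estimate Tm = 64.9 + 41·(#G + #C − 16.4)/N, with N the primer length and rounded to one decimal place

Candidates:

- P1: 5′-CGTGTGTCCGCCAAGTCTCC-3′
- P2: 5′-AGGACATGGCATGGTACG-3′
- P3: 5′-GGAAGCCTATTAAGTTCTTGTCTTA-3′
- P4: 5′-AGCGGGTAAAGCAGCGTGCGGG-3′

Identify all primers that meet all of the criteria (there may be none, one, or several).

P1 (20 nt, A=2 T=5 G=5 C=8): 3' end TCC has 2 G/C ✓; longest run = 2 ✓; length 20 ✓; Tm = 64.9 + 41·(13 − 16.4)/20 = 57.9°C ✓ — passes.
P2 (18 nt, A=5 T=3 G=7 C=3): 3' end ACG has 2 G/C ✓; longest run = 2 ✓; length 18, outside 20–23 ✗; Tm = 64.9 + 41·(10 − 16.4)/18 = 50.3°C ✓ — fails.
P3 (25 nt, A=6 T=10 G=5 C=4): 3' end TTA has 0 G/C, need ≥1 ✗; longest run = 2 ✓; length 25, outside 20–23 ✗; Tm = 64.9 + 41·(9 − 16.4)/25 = 52.8°C ✓ — fails.
P4 (22 nt, A=5 T=2 G=11 C=4): 3' end GGG has 3 G/C ✓; longest run = 3 ✓; length 22 ✓; Tm = 64.9 + 41·(15 − 16.4)/22 = 62.3°C ✓ — passes.

P1 and P4.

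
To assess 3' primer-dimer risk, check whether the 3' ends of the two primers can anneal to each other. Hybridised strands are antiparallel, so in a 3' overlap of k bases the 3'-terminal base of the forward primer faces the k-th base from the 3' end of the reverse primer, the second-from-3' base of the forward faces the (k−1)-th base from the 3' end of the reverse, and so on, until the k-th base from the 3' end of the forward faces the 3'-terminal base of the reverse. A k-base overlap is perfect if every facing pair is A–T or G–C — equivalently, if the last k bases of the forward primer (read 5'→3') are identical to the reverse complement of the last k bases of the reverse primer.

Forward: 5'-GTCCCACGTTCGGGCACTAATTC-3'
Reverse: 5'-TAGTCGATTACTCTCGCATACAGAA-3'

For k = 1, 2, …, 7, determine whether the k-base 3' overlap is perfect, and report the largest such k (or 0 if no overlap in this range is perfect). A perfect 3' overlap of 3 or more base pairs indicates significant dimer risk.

Longest perfect overlap: 3 complementary base pairs; significant dimer risk (threshold 3).

Last 7 bases (5'→3') — forward …CTAATTC, reverse …TACAGAA.
Reverse complement of the reverse primer's last 7 bases: TTCTGTA; its first k bases are the reverse complement of the reverse primer's last k bases, so a perfect k-base overlap needs the forward primer's last k bases to equal them.
Comparing (forward last k vs required): k=1: C vs T ✗; k=2: TC vs TT ✗; k=3: TTC vs TTC ✓; k=4: ATTC vs TTCT ✗; k=5: AATTC vs TTCTG ✗; k=6: TAATTC vs TTCTGT ✗; k=7: CTAATTC vs TTCTGTA ✗.
Only k = 3 is perfect, so the longest perfect 3' overlap is 3.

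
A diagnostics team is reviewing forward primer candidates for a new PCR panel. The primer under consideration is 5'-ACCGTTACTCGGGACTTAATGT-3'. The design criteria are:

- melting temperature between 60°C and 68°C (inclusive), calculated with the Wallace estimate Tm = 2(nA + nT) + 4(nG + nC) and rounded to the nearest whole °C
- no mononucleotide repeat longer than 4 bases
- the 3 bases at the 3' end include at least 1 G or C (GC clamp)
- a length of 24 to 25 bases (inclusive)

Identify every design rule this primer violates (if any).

Fails: length.

Base counts: A=5, T=7, G=5, C=5 (length 22).
Tm: Tm = 2·12 + 4·10 = 64°C ✓
homopolymer run: longest run = 3 ✓
GC clamp: 3' end TGT has 1 G/C ✓
length: length 22, outside 24–25 ✗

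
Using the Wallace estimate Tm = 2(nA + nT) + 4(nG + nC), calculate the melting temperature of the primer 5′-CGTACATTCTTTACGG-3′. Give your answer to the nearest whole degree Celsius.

46°C

Base counts: A=3, T=6, G=3, C=4 (length 16).
Tm = 2·(3+6) + 4·(3+4) = 2·9 + 4·7 = 18 + 28 = 46°C.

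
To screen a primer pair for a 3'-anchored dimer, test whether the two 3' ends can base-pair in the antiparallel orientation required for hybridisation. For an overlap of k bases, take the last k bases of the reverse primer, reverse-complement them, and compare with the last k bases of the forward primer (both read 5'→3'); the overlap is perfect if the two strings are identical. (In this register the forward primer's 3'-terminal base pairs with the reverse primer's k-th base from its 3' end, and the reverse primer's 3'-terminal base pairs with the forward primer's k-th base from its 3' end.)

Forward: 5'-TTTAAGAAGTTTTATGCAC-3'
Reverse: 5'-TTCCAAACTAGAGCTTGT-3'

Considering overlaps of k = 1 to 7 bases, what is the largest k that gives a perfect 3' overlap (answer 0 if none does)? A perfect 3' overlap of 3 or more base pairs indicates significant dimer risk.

Last 7 bases (5'→3') — forward …TATGCAC, reverse …AGCTTGT.
Reverse complement of the reverse primer's last 7 bases: ACAAGCT; its first k bases are the reverse complement of the reverse primer's last k bases, so a perfect k-base overlap needs the forward primer's last k bases to equal them.
Comparing (forward last k vs required): k=1: C vs A ✗; k=2: AC vs AC ✓; k=3: CAC vs ACA ✗; k=4: GCAC vs ACAA ✗; k=5: TGCAC vs ACAAG ✗; k=6: ATGCAC vs ACAAGC ✗; k=7: TATGCAC vs ACAAGCT ✗.
Only k = 2 is perfect, so the longest perfect 3' overlap is 2.

Longest perfect overlap: 2 complementary base pairs; below the dimer-risk threshold (threshold 3).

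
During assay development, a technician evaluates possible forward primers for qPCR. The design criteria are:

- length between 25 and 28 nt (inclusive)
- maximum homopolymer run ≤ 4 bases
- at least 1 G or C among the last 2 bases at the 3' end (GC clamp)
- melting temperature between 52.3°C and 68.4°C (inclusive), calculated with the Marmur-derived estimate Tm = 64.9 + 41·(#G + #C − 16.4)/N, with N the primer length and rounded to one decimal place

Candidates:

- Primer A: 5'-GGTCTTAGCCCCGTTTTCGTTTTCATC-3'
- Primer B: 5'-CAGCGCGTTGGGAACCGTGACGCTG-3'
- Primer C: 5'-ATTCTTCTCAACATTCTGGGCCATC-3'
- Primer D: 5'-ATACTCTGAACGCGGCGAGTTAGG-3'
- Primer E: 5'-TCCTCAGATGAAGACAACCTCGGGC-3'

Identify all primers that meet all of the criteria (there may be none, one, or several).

Primer A (27 nt, A=2 T=12 G=5 C=8): length 27 ✓; longest run = 4 ✓; 3' end TC has 1 G/C ✓; Tm = 64.9 + 41·(13 − 16.4)/27 = 59.7°C ✓ — passes.
Primer B (25 nt, A=4 T=4 G=10 C=7): length 25 ✓; longest run = 3 ✓; 3' end TG has 1 G/C ✓; Tm = 64.9 + 41·(17 − 16.4)/25 = 65.9°C ✓ — passes.
Primer C (25 nt, A=5 T=9 G=3 C=8): length 25 ✓; longest run = 3 ✓; 3' end TC has 1 G/C ✓; Tm = 64.9 + 41·(11 − 16.4)/25 = 56.0°C ✓ — passes.
Primer D (24 nt, A=6 T=5 G=8 C=5): length 24, outside 25–28 ✗; longest run = 2 ✓; 3' end GG has 2 G/C ✓; Tm = 64.9 + 41·(13 − 16.4)/24 = 59.1°C ✓ — fails.
Primer E (25 nt, A=7 T=4 G=6 C=8): length 25 ✓; longest run = 3 ✓; 3' end GC has 2 G/C ✓; Tm = 64.9 + 41·(14 − 16.4)/25 = 61.0°C ✓ — passes.

Primer A, Primer B, Primer C and Primer E.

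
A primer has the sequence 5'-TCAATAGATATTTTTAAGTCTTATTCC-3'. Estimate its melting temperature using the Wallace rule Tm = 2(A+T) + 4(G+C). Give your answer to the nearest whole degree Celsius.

66°C

Base counts: A=8, T=13, G=2, C=4 (length 27).
Tm = 2·(8+13) + 4·(2+4) = 2·21 + 4·6 = 42 + 24 = 66°C.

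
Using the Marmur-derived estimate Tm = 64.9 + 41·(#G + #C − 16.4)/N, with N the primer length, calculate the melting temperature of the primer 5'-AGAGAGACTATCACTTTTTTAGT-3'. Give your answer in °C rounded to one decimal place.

48.1°C

Base counts: A=7, T=9, G=4, C=3; G+C = 7, N = 23.
Tm = 64.9 + 41·(7 − 16.4)/23 = 64.9 + -385.40/23 = 48.1°C.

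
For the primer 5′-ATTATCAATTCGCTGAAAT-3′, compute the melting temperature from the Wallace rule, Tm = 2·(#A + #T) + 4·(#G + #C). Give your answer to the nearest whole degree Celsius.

48°C

Base counts: A=7, T=7, G=2, C=3 (length 19).
Tm = 2·(7+7) + 4·(2+3) = 2·14 + 4·5 = 28 + 20 = 48°C.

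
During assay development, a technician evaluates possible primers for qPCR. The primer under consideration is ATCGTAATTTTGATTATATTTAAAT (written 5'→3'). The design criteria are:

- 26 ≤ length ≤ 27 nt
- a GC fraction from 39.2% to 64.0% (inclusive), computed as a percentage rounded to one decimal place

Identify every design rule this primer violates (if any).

Fails: length, GC content.

Base counts: A=9, T=13, G=2, C=1 (length 25).
length: length 25, outside 26–27 ✗
GC content: GC 3/25 = 12.0%, outside 39.2–64.0% ✗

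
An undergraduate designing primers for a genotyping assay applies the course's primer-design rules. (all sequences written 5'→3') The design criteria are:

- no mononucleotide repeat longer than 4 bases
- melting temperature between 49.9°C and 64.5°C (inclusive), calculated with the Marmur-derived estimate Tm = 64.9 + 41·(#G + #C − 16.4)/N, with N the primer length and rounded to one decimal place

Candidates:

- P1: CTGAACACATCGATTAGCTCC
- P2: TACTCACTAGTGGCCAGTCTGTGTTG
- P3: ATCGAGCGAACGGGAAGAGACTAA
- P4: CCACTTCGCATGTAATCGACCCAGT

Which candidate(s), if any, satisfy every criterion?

P1 (21 nt, A=6 T=5 G=3 C=7): longest run = 2 ✓; Tm = 64.9 + 41·(10 − 16.4)/21 = 52.4°C ✓ — passes.
P2 (26 nt, A=4 T=9 G=7 C=6): longest run = 2 ✓; Tm = 64.9 + 41·(13 − 16.4)/26 = 59.5°C ✓ — passes.
P3 (24 nt, A=10 T=2 G=8 C=4): longest run = 3 ✓; Tm = 64.9 + 41·(12 − 16.4)/24 = 57.4°C ✓ — passes.
P4 (25 nt, A=6 T=6 G=4 C=9): longest run = 3 ✓; Tm = 64.9 + 41·(13 − 16.4)/25 = 59.3°C ✓ — passes.

P1, P2, P3 and P4.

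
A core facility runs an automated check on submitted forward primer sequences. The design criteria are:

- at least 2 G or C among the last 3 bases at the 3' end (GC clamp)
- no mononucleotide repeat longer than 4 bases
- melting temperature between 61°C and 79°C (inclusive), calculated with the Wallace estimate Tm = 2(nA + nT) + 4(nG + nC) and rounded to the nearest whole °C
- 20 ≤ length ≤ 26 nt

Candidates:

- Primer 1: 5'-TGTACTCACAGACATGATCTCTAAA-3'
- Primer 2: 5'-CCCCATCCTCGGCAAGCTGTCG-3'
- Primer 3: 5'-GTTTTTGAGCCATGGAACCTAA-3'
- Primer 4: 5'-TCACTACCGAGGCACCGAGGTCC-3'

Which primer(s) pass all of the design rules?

Primer 1 (25 nt, A=9 T=7 G=3 C=6): 3' end AAA has 0 G/C, need ≥2 ✗; longest run = 3 ✓; Tm = 2·16 + 4·9 = 68°C ✓; length 25 ✓ — fails.
Primer 2 (22 nt, A=3 T=4 G=5 C=10): 3' end TCG has 2 G/C ✓; longest run = 4 ✓; Tm = 2·7 + 4·15 = 74°C ✓; length 22 ✓ — passes.
Primer 3 (22 nt, A=6 T=7 G=5 C=4): 3' end TAA has 0 G/C, need ≥2 ✗; longest run = 5, exceeds 4 ✗; Tm = 2·13 + 4·9 = 62°C ✓; length 22 ✓ — fails.
Primer 4 (23 nt, A=5 T=3 G=6 C=9): 3' end TCC has 2 G/C ✓; longest run = 2 ✓; Tm = 2·8 + 4·15 = 76°C ✓; length 23 ✓ — passes.

Primer 2 and Primer 4.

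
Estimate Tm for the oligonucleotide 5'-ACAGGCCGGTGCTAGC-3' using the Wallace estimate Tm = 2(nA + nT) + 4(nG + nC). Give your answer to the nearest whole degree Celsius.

54°C

Base counts: A=3, T=2, G=6, C=5 (length 16).
Tm = 2·(3+2) + 4·(6+5) = 2·5 + 4·11 = 10 + 44 = 54°C.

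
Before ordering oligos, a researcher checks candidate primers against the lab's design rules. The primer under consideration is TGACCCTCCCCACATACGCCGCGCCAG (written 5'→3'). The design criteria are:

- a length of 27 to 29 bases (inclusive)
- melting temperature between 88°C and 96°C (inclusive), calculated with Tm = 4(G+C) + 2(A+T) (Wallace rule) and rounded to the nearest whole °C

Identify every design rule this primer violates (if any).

Meets all criteria.

Base counts: A=5, T=3, G=5, C=14 (length 27).
length: length 27 ✓
Tm: Tm = 2·8 + 4·19 = 92°C ✓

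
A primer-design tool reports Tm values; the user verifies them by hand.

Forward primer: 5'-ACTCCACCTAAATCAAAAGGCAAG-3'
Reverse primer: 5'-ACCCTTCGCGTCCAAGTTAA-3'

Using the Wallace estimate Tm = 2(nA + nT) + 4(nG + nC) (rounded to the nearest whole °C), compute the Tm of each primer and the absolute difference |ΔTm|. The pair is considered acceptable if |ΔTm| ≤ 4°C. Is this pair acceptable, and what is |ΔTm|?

|ΔTm| = 8°C; the pair is not acceptable.

Forward: A=11 T=3 G=3 C=7 → Tm = 2·14 + 4·10 = 68°C.
Reverse: A=5 T=5 G=3 C=7 → Tm = 2·10 + 4·10 = 60°C.
|ΔTm| = |68 − 60| = 8°C, > 4°C.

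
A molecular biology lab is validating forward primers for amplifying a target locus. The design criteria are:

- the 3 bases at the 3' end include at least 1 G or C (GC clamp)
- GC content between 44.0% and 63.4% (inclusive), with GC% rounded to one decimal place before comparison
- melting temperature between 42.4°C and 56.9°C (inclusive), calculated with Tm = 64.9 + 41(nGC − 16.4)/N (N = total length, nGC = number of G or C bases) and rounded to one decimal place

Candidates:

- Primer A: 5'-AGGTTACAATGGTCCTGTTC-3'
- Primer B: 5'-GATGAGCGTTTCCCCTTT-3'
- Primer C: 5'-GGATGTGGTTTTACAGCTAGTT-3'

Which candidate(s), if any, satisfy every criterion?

Primer A only.

Primer A (20 nt, A=4 T=7 G=5 C=4): 3' end TTC has 1 G/C ✓; GC 9/20 = 45.0% ✓; Tm = 64.9 + 41·(9 − 16.4)/20 = 49.7°C ✓ — passes.
Primer B (18 nt, A=2 T=7 G=4 C=5): 3' end TTT has 0 G/C, need ≥1 ✗; GC 9/18 = 50.0% ✓; Tm = 64.9 + 41·(9 − 16.4)/18 = 48.0°C ✓ — fails.
Primer C (22 nt, A=4 T=9 G=7 C=2): 3' end GTT has 1 G/C ✓; GC 9/22 = 40.9%, outside 44.0–63.4% ✗; Tm = 64.9 + 41·(9 − 16.4)/22 = 51.1°C ✓ — fails.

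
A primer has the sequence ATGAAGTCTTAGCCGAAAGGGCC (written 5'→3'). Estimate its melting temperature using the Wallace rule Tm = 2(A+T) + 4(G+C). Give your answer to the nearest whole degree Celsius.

70°C

Base counts: A=7, T=4, G=7, C=5 (length 23).
Tm = 2·(7+4) + 4·(7+5) = 2·11 + 4·12 = 22 + 48 = 70°C.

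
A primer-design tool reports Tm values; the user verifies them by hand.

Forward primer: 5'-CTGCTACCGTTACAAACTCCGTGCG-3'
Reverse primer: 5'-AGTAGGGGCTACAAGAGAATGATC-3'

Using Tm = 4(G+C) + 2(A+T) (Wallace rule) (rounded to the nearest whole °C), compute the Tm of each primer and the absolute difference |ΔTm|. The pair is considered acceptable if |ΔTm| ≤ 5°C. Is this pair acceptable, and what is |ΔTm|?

Forward: A=5 T=6 G=5 C=9 → Tm = 2·11 + 4·14 = 78°C.
Reverse: A=9 T=4 G=8 C=3 → Tm = 2·13 + 4·11 = 70°C.
|ΔTm| = |78 − 70| = 8°C, > 5°C.

|ΔTm| = 8°C; the pair is not acceptable.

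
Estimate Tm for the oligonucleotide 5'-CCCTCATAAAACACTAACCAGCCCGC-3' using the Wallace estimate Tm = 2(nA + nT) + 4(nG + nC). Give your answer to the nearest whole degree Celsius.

Base counts: A=9, T=3, G=2, C=12 (length 26).
Tm = 2·(9+3) + 4·(2+12) = 2·12 + 4·14 = 24 + 56 = 80°C.

80°C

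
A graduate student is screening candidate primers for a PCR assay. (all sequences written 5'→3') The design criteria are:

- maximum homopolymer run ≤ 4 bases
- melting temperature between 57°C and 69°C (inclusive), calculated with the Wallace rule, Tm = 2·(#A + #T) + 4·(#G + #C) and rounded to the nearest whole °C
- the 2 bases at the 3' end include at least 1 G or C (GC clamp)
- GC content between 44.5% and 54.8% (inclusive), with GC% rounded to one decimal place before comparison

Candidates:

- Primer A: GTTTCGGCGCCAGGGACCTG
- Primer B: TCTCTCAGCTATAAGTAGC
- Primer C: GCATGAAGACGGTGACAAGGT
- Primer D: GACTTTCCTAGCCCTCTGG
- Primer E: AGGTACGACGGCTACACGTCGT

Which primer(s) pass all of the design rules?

Primer A (20 nt, A=2 T=4 G=8 C=6): longest run = 3 ✓; Tm = 2·6 + 4·14 = 68°C ✓; 3' end TG has 1 G/C ✓; GC 14/20 = 70.0%, outside 44.5–54.8% ✗ — fails.
Primer B (19 nt, A=5 T=6 G=3 C=5): longest run = 2 ✓; Tm = 2·11 + 4·8 = 54°C, outside 57–69°C ✗; 3' end GC has 2 G/C ✓; GC 8/19 = 42.1%, outside 44.5–54.8% ✗ — fails.
Primer C (21 nt, A=7 T=3 G=8 C=3): longest run = 2 ✓; Tm = 2·10 + 4·11 = 64°C ✓; 3' end GT has 1 G/C ✓; GC 11/21 = 52.4% ✓ — passes.
Primer D (19 nt, A=2 T=6 G=4 C=7): longest run = 3 ✓; Tm = 2·8 + 4·11 = 60°C ✓; 3' end GG has 2 G/C ✓; GC 11/19 = 57.9%, outside 44.5–54.8% ✗ — fails.
Primer E (22 nt, A=5 T=4 G=7 C=6): longest run = 2 ✓; Tm = 2·9 + 4·13 = 70°C, outside 57–69°C ✗; 3' end GT has 1 G/C ✓; GC 13/22 = 59.1%, outside 44.5–54.8% ✗ — fails.

Primer C only.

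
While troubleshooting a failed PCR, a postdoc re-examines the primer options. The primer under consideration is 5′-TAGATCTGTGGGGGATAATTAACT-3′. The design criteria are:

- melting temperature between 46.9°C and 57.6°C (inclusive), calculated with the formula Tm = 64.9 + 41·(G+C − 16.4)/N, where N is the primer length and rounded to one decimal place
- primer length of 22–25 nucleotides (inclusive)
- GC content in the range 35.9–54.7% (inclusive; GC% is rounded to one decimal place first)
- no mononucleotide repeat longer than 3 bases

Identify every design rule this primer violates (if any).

Fails: homopolymer run.

Base counts: A=7, T=8, G=7, C=2 (length 24).
Tm: Tm = 64.9 + 41·(9 − 16.4)/24 = 52.3°C ✓
length: length 24 ✓
GC content: GC 9/24 = 37.5% ✓
homopolymer run: longest run = 5, exceeds 3 ✗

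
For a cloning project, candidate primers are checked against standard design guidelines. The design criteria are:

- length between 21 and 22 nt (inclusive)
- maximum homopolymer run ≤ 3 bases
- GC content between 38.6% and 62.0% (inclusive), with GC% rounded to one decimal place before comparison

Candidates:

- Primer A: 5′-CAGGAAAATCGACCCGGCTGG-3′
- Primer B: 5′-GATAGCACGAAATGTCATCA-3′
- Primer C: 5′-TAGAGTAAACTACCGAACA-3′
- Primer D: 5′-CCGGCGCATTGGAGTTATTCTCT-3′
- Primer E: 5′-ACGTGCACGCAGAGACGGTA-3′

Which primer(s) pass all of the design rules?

None of the candidates satisfy all criteria.

Primer A (21 nt, A=6 T=2 G=7 C=6): length 21 ✓; longest run = 4, exceeds 3 ✗; GC 13/21 = 61.9% ✓ — fails.
Primer B (20 nt, A=8 T=4 G=4 C=4): length 20, outside 21–22 ✗; longest run = 3 ✓; GC 8/20 = 40.0% ✓ — fails.
Primer C (19 nt, A=9 T=3 G=3 C=4): length 19, outside 21–22 ✗; longest run = 3 ✓; GC 7/19 = 36.8%, outside 38.6–62.0% ✗ — fails.
Primer D (23 nt, A=3 T=8 G=6 C=6): length 23, outside 21–22 ✗; longest run = 2 ✓; GC 12/23 = 52.2% ✓ — fails.
Primer E (20 nt, A=6 T=2 G=7 C=5): length 20, outside 21–22 ✗; longest run = 2 ✓; GC 12/20 = 60.0% ✓ — fails.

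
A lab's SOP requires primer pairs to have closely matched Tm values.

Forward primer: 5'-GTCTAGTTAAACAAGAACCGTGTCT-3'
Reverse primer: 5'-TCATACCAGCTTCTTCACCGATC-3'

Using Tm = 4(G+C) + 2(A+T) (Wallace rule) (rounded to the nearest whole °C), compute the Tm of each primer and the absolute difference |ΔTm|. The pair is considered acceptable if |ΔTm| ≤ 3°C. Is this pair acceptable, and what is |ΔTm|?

|ΔTm| = 2°C; the pair is acceptable.

Forward: A=8 T=7 G=5 C=5 → Tm = 2·15 + 4·10 = 70°C.
Reverse: A=5 T=7 G=2 C=9 → Tm = 2·12 + 4·11 = 68°C.
|ΔTm| = |70 − 68| = 2°C, ≤ 3°C.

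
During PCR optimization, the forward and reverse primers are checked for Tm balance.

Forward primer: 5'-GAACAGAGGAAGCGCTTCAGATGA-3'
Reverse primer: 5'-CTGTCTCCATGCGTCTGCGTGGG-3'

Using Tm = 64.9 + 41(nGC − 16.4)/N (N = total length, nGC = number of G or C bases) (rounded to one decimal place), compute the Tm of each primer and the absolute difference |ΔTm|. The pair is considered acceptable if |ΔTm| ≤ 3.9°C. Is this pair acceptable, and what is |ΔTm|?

|ΔTm| = 5.0°C; the pair is not acceptable.

Forward: G+C = 12, N = 24 → Tm = 64.9 + 41·(12 − 16.4)/24 = 57.4°C.
Reverse: G+C = 15, N = 23 → Tm = 64.9 + 41·(15 − 16.4)/23 = 62.4°C.
|ΔTm| = |57.4 − 62.4| = 5.0°C, > 3.9°C.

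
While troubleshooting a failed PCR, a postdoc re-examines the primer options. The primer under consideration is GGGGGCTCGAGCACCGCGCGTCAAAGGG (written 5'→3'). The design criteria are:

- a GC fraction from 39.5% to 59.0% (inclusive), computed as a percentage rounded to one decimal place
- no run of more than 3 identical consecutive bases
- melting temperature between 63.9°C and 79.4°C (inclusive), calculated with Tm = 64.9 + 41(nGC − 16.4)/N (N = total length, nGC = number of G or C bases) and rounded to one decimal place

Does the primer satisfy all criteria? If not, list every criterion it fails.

Fails: GC content, homopolymer run.

Base counts: A=5, T=2, G=13, C=8 (length 28).
GC content: GC 21/28 = 75.0%, outside 39.5–59.0% ✗
homopolymer run: longest run = 5, exceeds 3 ✗
Tm: Tm = 64.9 + 41·(21 − 16.4)/28 = 71.6°C ✓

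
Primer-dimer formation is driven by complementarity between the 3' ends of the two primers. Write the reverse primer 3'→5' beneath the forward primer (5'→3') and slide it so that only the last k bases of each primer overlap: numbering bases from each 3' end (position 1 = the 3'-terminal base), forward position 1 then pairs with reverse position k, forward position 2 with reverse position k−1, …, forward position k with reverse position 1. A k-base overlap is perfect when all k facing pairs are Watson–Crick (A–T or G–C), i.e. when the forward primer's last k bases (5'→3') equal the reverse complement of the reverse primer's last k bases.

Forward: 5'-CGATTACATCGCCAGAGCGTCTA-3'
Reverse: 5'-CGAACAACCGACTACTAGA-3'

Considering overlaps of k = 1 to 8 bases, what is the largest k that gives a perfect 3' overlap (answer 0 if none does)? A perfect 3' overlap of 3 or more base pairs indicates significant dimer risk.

Longest perfect overlap: 4 complementary base pairs; significant dimer risk (threshold 3).

Last 8 bases (5'→3') — forward …AGCGTCTA, reverse …CTACTAGA.
Reverse complement of the reverse primer's last 8 bases: TCTAGTAG; its first k bases are the reverse complement of the reverse primer's last k bases, so a perfect k-base overlap needs the forward primer's last k bases to equal them.
Comparing (forward last k vs required): k=1: A vs T ✗; k=2: TA vs TC ✗; k=3: CTA vs TCT ✗; k=4: TCTA vs TCTA ✓; k=5: GTCTA vs TCTAG ✗; k=6: CGTCTA vs TCTAGT ✗; k=7: GCGTCTA vs TCTAGTA ✗; k=8: AGCGTCTA vs TCTAGTAG ✗.
Only k = 4 is perfect, so the longest perfect 3' overlap is 4.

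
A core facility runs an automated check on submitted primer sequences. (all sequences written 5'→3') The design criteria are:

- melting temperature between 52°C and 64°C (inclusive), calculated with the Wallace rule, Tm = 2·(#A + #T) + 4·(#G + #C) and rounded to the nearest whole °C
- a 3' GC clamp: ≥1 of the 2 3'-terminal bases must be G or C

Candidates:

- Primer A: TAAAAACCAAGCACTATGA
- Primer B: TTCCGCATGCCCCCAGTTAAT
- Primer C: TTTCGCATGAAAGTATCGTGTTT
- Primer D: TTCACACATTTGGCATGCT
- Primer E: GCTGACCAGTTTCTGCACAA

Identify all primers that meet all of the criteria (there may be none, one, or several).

Primer A (19 nt, A=10 T=3 G=2 C=4): Tm = 2·13 + 4·6 = 50°C, outside 52–64°C ✗; 3' end GA has 1 G/C ✓ — fails.
Primer B (21 nt, A=4 T=6 G=3 C=8): Tm = 2·10 + 4·11 = 64°C ✓; 3' end AT has 0 G/C, need ≥1 ✗ — fails.
Primer C (23 nt, A=5 T=10 G=5 C=3): Tm = 2·15 + 4·8 = 62°C ✓; 3' end TT has 0 G/C, need ≥1 ✗ — fails.
Primer D (19 nt, A=4 T=7 G=3 C=5): Tm = 2·11 + 4·8 = 54°C ✓; 3' end CT has 1 G/C ✓ — passes.
Primer E (20 nt, A=5 T=5 G=4 C=6): Tm = 2·10 + 4·10 = 60°C ✓; 3' end AA has 0 G/C, need ≥1 ✗ — fails.

Primer D only.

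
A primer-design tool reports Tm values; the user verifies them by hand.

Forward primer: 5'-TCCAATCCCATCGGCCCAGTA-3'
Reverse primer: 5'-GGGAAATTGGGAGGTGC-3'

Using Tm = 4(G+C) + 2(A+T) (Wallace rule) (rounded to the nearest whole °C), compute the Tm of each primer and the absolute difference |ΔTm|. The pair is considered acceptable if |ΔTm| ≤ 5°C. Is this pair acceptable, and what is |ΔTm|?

Forward: A=5 T=4 G=3 C=9 → Tm = 2·9 + 4·12 = 66°C.
Reverse: A=4 T=3 G=9 C=1 → Tm = 2·7 + 4·10 = 54°C.
|ΔTm| = |66 − 54| = 12°C, > 5°C.

|ΔTm| = 12°C; the pair is not acceptable.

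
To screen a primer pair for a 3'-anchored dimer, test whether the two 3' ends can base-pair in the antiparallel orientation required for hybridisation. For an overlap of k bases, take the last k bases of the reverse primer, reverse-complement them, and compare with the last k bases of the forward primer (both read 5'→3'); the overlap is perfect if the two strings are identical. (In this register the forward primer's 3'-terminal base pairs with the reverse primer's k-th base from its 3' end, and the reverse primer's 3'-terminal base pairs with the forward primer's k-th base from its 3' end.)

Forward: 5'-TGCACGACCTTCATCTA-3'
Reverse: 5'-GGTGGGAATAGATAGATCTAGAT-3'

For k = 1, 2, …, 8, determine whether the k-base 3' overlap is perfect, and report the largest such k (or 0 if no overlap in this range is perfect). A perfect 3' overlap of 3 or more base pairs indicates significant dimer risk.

Last 8 bases (5'→3') — forward …TTCATCTA, reverse …ATCTAGAT.
Reverse complement of the reverse primer's last 8 bases: ATCTAGAT; its first k bases are the reverse complement of the reverse primer's last k bases, so a perfect k-base overlap needs the forward primer's last k bases to equal them.
Comparing (forward last k vs required): k=1: A vs A ✓; k=2: TA vs AT ✗; k=3: CTA vs ATC ✗; k=4: TCTA vs ATCT ✗; k=5: ATCTA vs ATCTA ✓; k=6: CATCTA vs ATCTAG ✗; k=7: TCATCTA vs ATCTAGA ✗; k=8: TTCATCTA vs ATCTAGAT ✗.
Perfect overlaps at k = 1, 5; the largest is 5.

Longest perfect overlap: 5 complementary base pairs; significant dimer risk (threshold 3).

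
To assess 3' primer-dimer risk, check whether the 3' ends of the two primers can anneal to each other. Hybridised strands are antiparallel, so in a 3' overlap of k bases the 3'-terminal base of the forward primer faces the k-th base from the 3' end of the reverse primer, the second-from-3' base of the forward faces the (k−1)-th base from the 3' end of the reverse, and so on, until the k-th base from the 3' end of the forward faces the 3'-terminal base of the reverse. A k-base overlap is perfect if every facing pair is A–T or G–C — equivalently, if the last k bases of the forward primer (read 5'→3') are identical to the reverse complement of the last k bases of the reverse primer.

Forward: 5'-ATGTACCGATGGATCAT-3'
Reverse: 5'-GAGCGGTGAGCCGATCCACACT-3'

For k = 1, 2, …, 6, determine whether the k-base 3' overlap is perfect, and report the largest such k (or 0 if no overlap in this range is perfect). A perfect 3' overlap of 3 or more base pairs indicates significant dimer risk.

Last 6 bases (5'→3') — forward …GATCAT, reverse …CACACT.
Reverse complement of the reverse primer's last 6 bases: AGTGTG; its first k bases are the reverse complement of the reverse primer's last k bases, so a perfect k-base overlap needs the forward primer's last k bases to equal them.
Comparing (forward last k vs required): k=1: T vs A ✗; k=2: AT vs AG ✗; k=3: CAT vs AGT ✗; k=4: TCAT vs AGTG ✗; k=5: ATCAT vs AGTGT ✗; k=6: GATCAT vs AGTGTG ✗.
No overlap length from 1 to 6 is perfect, so the longest perfect 3' overlap is 0.

Longest perfect overlap: 0 complementary base pairs; below the dimer-risk threshold (threshold 3).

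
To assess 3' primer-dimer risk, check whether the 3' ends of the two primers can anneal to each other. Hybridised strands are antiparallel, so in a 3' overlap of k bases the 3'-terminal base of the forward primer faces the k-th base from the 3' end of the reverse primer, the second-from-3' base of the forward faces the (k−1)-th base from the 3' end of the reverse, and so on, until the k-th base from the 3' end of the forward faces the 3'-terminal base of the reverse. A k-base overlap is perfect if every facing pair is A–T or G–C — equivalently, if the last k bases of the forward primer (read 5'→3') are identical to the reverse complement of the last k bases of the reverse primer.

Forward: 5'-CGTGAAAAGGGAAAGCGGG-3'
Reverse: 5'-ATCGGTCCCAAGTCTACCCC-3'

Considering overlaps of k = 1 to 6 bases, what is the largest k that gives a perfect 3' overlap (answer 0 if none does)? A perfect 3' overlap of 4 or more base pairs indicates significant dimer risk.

Last 6 bases (5'→3') — forward …AGCGGG, reverse …TACCCC.
Reverse complement of the reverse primer's last 6 bases: GGGGTA; its first k bases are the reverse complement of the reverse primer's last k bases, so a perfect k-base overlap needs the forward primer's last k bases to equal them.
Comparing (forward last k vs required): k=1: G vs G ✓; k=2: GG vs GG ✓; k=3: GGG vs GGG ✓; k=4: CGGG vs GGGG ✗; k=5: GCGGG vs GGGGT ✗; k=6: AGCGGG vs GGGGTA ✗.
Perfect overlaps at k = 1, 2, 3; the largest is 3.

Longest perfect overlap: 3 complementary base pairs; below the dimer-risk threshold (threshold 4).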